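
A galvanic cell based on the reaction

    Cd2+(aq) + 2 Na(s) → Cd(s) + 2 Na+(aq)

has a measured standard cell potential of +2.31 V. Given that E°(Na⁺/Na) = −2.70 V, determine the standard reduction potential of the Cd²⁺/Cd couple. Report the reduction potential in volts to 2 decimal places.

In the reaction as written the Cd²⁺/Cd couple is reduced (cathode) and Na⁺/Na is oxidized (anode), so E°cell = E°(Cd²⁺/Cd) − E°(Na⁺/Na).
E°(Cd²⁺/Cd) = E°cell + E°(anode) = +2.31 + (−2.70) = −0.39 V.

−0.39 V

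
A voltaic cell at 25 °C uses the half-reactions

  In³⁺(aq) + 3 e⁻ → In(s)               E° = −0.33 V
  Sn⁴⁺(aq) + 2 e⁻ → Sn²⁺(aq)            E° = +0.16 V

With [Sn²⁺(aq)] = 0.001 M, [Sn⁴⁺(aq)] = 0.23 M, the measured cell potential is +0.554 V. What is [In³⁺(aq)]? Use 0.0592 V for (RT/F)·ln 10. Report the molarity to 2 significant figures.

With Sn⁴⁺/Sn²⁺ at the cathode and In³⁺/In at the anode, E°cell = +0.16 − (−0.33) = +0.49 V (n = 6).
Since E = E° − (0.0592/n)·log Q, log Q = n(E° − E)/0.0592 = −6.486.
The balanced reaction is 3 Sn⁴⁺(aq) + 2 In(s) → 3 Sn²⁺(aq) + 2 In³⁺(aq), so Q = ([Sn²⁺(aq)]^3·[In³⁺(aq)]^2) / [Sn⁴⁺(aq)]^3.
Solving for the unknown gives log [In³⁺(aq)] = 0.300, so [In³⁺(aq)] ≈ 2.0 M.

2.0 M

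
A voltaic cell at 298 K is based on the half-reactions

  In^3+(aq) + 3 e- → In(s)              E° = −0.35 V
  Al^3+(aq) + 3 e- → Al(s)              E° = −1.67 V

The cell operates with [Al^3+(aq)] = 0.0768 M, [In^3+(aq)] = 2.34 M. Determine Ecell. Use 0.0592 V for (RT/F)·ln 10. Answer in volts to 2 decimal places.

Since E°(In³⁺/In) > E°(Al³⁺/Al), In³⁺/In serves as the cathode.
E°cell = −0.35 − (−1.67) = +1.32 V, with n = 3 electrons transferred.
Balancing gives In^3+(aq) + Al(s) → In(s) + Al^3+(aq); hence Q = [Al^3+(aq)] / [In^3+(aq)] = 0.0328 (log Q = −1.484).
Applying E = E° − (RT ln10/nF)·log Q gives +1.32 − (0.0592/3)(−1.484) = +1.35 V.

+1.35 V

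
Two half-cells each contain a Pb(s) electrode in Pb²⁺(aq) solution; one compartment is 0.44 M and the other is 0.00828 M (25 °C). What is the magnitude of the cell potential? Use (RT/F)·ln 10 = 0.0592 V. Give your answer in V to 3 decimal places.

For a concentration cell E°cell = 0, since both electrodes use the same couple.
The compartment with the higher Pb²⁺(aq) concentration (0.44 M) acts as the cathode; ions are reduced there and produced at the dilute (0.00828 M) anode.
With n = 2, Ecell = −(0.0592/2)·log([dilute]/[conc]) = −(0.0592/2)·log(0.00828/0.44) = +0.051 V.

0.051 V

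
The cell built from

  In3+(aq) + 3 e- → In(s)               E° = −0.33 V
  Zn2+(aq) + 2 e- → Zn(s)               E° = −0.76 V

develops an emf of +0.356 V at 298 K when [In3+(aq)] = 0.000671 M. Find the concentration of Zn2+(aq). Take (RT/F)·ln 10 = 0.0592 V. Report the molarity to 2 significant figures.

2.4 M

In³⁺/In is the cathode (higher E°); E°cell = −0.33 − (−0.76) = +0.43 V with n = 6.
From the Nernst equation, log Q = n(E° − E)/0.0592 = 6·(+0.43 − (+0.356))/0.0592 = 7.500.
The balanced reaction is 2 In3+(aq) + 3 Zn(s) → 2 In(s) + 3 Zn2+(aq), so Q = [Zn2+(aq)]^3 / [In3+(aq)]^2.
Solving for the unknown gives log [Zn2+(aq)] = 0.384, so [Zn2+(aq)] ≈ 2.4 M.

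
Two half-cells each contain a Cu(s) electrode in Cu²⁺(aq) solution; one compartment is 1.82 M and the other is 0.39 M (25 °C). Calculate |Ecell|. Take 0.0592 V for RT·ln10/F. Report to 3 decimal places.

0.020 V

For a concentration cell E°cell = 0, since both electrodes use the same couple.
The compartment with the higher Cu²⁺(aq) concentration (1.82 M) acts as the cathode; ions are reduced there and produced at the dilute (0.39 M) anode.
With n = 2, Ecell = −(0.0592/2)·log([dilute]/[conc]) = −(0.0592/2)·log(0.39/1.82) = +0.020 V.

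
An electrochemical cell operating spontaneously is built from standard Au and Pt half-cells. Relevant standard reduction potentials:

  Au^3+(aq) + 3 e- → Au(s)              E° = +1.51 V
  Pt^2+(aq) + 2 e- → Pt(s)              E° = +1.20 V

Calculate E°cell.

Of the two couples in this cell, the one with the more positive reduction potential is reduced at the cathode: here that is Au³⁺/Au (+1.51 V); Pt²⁺/Pt (+1.20 V) is the anode.
E°cell = E°(cathode) − E°(anode) = +1.51 − (+1.20) = +0.31 V.

+0.31 V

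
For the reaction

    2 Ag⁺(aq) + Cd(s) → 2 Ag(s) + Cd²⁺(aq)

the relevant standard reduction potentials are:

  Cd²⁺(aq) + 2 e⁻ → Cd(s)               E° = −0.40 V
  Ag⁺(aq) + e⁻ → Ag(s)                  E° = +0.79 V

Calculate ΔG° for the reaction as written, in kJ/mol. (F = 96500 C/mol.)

−230 kJ/mol

In the reaction as written Ag⁺(aq) is reduced, so the Ag⁺/Ag couple is the cathode and Cd²⁺/Cd is the anode.
E°cell = +0.79 − (−0.40) = +1.19 V; balancing electrons gives n = 2.
ΔG° = −nFE°cell = −(2)(96500)(+1.19) J/mol = −230 kJ/mol.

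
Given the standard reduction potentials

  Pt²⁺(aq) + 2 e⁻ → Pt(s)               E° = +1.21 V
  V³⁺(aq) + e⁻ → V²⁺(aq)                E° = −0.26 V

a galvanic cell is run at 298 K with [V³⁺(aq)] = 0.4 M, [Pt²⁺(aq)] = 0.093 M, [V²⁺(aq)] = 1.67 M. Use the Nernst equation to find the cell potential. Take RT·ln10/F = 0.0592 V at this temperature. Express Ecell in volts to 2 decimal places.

+1.48 V

Pt²⁺/Pt is reduced (cathode, E° = +1.21 V) and V³⁺/V²⁺ is oxidized (anode).
The standard potential is +1.21 − (−0.26) = +1.47 V and the balanced reaction transfers n = 2 electrons.
The balanced reaction is Pt²⁺(aq) + 2 V²⁺(aq) → Pt(s) + 2 V³⁺(aq), so Q = [V³⁺(aq)]^2 / ([Pt²⁺(aq)]·[V²⁺(aq)]^2) = 0.617 and log Q = −0.210.
Applying E = E° − (RT ln10/nF)·log Q gives +1.47 − (0.0592/2)(−0.210) = +1.48 V.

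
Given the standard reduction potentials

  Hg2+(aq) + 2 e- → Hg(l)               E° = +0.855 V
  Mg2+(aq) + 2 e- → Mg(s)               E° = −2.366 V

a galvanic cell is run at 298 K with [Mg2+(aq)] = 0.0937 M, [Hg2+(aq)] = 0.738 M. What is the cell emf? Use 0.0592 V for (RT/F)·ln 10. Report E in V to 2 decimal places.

Hg²⁺/Hg is reduced (cathode, E° = +0.855 V) and Mg²⁺/Mg is oxidized (anode).
The standard potential is +0.855 − (−2.366) = +3.221 V and the balanced reaction transfers n = 2 electrons.
Balancing gives Hg2+(aq) + Mg(s) → Hg(l) + Mg2+(aq); hence Q = [Mg2+(aq)] / [Hg2+(aq)] = 0.127 (log Q = −0.896).
E = E° − (0.0592/n)·log Q = +3.221 − (0.0592/2)(−0.896) = +3.25 V.

+3.25 V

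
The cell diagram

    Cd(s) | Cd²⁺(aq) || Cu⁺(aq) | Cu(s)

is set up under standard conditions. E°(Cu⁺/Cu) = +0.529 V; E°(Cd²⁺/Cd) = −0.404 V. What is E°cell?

By convention the left-hand electrode in cell notation is the anode (oxidation) and the right-hand electrode is the cathode (reduction).
E°cell = E°(right) − E°(left) = +0.529 − (−0.404) = +0.933 V.

+0.933 V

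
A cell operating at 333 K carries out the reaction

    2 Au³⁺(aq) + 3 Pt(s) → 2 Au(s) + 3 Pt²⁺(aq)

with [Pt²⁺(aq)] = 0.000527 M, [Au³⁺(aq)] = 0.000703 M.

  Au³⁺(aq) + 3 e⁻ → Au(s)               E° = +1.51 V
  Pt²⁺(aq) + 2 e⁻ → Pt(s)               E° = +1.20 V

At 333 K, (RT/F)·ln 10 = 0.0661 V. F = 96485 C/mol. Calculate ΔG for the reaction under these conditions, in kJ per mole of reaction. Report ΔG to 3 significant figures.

−202 kJ/mol

E°cell = +1.51 − (+1.20) = +0.31 V; the balanced reaction transfers n = 6 electrons.
Q = [Pt²⁺(aq)]^3 / [Au³⁺(aq)]^2 = 0.000296, so log Q = −3.528 and E = +0.31 − (0.0661/6)(−3.528) = +0.3489 V.
Then ΔG = −nFE = −6 × 96485 × +0.3489 J/mol = −202 kJ/mol.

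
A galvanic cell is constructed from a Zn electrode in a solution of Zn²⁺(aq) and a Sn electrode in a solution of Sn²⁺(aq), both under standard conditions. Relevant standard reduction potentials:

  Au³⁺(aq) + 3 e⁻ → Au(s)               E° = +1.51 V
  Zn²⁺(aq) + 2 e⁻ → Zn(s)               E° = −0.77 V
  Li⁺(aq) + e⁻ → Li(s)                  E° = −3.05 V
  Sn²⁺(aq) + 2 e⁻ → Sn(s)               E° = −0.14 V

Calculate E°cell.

+0.63 V

The Sn²⁺/Sn couple has the higher E°, so Sn ion is reduced (cathode) and Zn is oxidized (anode).
E°cell = E°(cathode) − E°(anode) = −0.14 − (−0.77) = +0.63 V.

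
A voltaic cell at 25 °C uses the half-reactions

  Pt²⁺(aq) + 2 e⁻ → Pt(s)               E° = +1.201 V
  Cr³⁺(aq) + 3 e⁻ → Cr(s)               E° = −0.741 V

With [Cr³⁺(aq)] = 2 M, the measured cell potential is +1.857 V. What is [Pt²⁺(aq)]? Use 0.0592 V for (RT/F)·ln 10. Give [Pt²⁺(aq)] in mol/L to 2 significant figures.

0.0021 M

Pt²⁺/Pt is the cathode (higher E°); E°cell = +1.201 − (−0.741) = +1.942 V with n = 6.
Since E = E° − (0.0592/n)·log Q, log Q = n(E° − E)/0.0592 = 8.615.
Balancing electrons gives 3 Pt²⁺(aq) + 2 Cr(s) → 3 Pt(s) + 2 Cr³⁺(aq); thus Q = [Cr³⁺(aq)]^2 / [Pt²⁺(aq)]^3.
Solving for the unknown gives log [Pt²⁺(aq)] = −2.671, so [Pt²⁺(aq)] ≈ 0.0021 M.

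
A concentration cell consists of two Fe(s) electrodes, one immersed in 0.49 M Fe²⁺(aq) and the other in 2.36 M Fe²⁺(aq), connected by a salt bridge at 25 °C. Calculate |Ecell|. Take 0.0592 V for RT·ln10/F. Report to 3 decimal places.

For a concentration cell E°cell = 0, since both electrodes use the same couple.
The compartment with the higher Fe²⁺(aq) concentration (2.36 M) acts as the cathode; ions are reduced there and produced at the dilute (0.49 M) anode.
With n = 2, Ecell = −(0.0592/2)·log([dilute]/[conc]) = −(0.0592/2)·log(0.49/2.36) = +0.020 V.

0.020 V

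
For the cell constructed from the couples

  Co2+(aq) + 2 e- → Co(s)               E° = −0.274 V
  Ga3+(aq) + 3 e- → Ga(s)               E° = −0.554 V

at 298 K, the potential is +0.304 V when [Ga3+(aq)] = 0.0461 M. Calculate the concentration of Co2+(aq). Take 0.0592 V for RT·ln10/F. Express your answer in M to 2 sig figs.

Co²⁺/Co is the cathode (higher E°); E°cell = −0.274 − (−0.554) = +0.280 V with n = 6.
From the Nernst equation, log Q = n(E° − E)/0.0592 = 6·(+0.280 − (+0.304))/0.0592 = −2.432.
For 3 Co2+(aq) + 2 Ga(s) → 3 Co(s) + 2 Ga3+(aq), the reaction quotient is Q = [Ga3+(aq)]^2 / [Co2+(aq)]^3.
Solving for the unknown gives log [Co2+(aq)] = −0.080, so [Co2+(aq)] ≈ 0.83 M.

0.83 M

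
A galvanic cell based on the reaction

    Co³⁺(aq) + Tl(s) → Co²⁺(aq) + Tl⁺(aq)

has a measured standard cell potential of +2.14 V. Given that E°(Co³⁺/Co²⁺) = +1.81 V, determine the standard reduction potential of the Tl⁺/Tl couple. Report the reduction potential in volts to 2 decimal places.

−0.33 V

In the reaction as written the Co³⁺/Co²⁺ couple is reduced (cathode) and Tl⁺/Tl is oxidized (anode), so E°cell = E°(Co³⁺/Co²⁺) − E°(Tl⁺/Tl).
E°(Tl⁺/Tl) = E°(cathode) − E°cell = +1.81 − (+2.14) = −0.33 V.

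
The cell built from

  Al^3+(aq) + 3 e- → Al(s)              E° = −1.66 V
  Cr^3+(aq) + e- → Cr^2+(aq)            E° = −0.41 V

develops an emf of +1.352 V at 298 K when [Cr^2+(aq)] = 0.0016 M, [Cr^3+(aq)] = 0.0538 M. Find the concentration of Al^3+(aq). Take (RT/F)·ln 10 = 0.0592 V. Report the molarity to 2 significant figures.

0.26 M

With Cr³⁺/Cr²⁺ at the cathode and Al³⁺/Al at the anode, E°cell = −0.41 − (−1.66) = +1.25 V (n = 3).
From the Nernst equation, log Q = n(E° − E)/0.0592 = 3·(+1.25 − (+1.352))/0.0592 = −5.169.
The balanced reaction is 3 Cr^3+(aq) + Al(s) → 3 Cr^2+(aq) + Al^3+(aq), so Q = ([Cr^2+(aq)]^3·[Al^3+(aq)]) / [Cr^3+(aq)]^3.
Isolating [Al^3+(aq)] in Q = 10^{−5.169} yields log [Al^3+(aq)] = −0.589, i.e. 0.26 M.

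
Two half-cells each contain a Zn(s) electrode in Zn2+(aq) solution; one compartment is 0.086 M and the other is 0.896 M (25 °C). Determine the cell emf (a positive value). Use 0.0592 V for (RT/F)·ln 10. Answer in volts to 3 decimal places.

0.030 V

For a concentration cell E°cell = 0, since both electrodes use the same couple.
The compartment with the higher Zn2+(aq) concentration (0.896 M) acts as the cathode; ions are reduced there and produced at the dilute (0.086 M) anode.
With n = 2, Ecell = −(0.0592/2)·log([dilute]/[conc]) = −(0.0592/2)·log(0.086/0.896) = +0.030 V.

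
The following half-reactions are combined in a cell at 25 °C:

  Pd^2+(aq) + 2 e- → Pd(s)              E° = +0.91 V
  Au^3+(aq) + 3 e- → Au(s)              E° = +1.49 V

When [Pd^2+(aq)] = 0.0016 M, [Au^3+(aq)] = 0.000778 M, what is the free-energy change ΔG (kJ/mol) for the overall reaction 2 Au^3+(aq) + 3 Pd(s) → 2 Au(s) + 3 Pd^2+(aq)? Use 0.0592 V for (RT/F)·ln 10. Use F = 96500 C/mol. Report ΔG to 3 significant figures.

With Au³⁺/Au reduced at the cathode, E°cell = +1.49 − (+0.91) = +0.58 V and n = 6.
Q = [Pd^2+(aq)]^3 / [Au^3+(aq)]^2 = 0.00677, so log Q = −2.170 and E = +0.58 − (0.0592/6)(−2.170) = +0.6014 V.
Finally ΔG = −nFE = −(6)(96500 C/mol)(+0.6014 V) = −348 kJ/mol.

−348 kJ/mol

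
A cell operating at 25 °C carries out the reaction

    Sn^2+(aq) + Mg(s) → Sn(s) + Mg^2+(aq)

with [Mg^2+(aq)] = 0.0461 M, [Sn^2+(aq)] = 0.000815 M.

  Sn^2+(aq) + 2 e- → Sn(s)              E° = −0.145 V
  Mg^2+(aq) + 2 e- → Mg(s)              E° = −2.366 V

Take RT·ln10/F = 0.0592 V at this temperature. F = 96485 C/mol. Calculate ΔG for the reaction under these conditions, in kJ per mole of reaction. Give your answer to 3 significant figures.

With Sn²⁺/Sn reduced at the cathode, E°cell = −0.145 − (−2.366) = +2.221 V and n = 2.
Q = [Mg^2+(aq)] / [Sn^2+(aq)] = 56.6, so log Q = 1.753 and E = +2.221 − (0.0592/2)(1.753) = +2.1691 V.
ΔG = −nFE = −(2)(96485)(+2.1691) J/mol = −419 kJ/mol.

−419 kJ/mol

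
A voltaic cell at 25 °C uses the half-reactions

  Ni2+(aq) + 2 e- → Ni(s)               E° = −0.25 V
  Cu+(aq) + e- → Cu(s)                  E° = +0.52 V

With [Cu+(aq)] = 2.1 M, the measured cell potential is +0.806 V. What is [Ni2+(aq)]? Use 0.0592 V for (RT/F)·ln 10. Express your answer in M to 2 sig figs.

0.27 M

With Cu⁺/Cu at the cathode and Ni²⁺/Ni at the anode, E°cell = +0.52 − (−0.25) = +0.77 V (n = 2).
From the Nernst equation, log Q = n(E° − E)/0.0592 = 2·(+0.77 − (+0.806))/0.0592 = −1.216.
For 2 Cu+(aq) + Ni(s) → 2 Cu(s) + Ni2+(aq), the reaction quotient is Q = [Ni2+(aq)] / [Cu+(aq)]^2.
Substituting the known concentrations and solving, log [Ni2+(aq)] = −0.572 and [Ni2+(aq)] = 0.27 M.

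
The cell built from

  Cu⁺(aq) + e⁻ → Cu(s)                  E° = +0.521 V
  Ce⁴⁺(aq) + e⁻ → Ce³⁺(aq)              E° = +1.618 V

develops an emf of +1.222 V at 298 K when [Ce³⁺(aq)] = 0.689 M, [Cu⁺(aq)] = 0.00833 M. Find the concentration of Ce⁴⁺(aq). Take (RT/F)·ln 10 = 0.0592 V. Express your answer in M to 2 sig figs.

0.74 M

With Ce⁴⁺/Ce³⁺ at the cathode and Cu⁺/Cu at the anode, E°cell = +1.618 − (+0.521) = +1.097 V (n = 1).
Since E = E° − (0.0592/n)·log Q, log Q = n(E° − E)/0.0592 = −2.111.
Balancing electrons gives Ce⁴⁺(aq) + Cu(s) → Ce³⁺(aq) + Cu⁺(aq); thus Q = ([Ce³⁺(aq)]·[Cu⁺(aq)]) / [Ce⁴⁺(aq)].
Solving for the unknown gives log [Ce⁴⁺(aq)] = −0.130, so [Ce⁴⁺(aq)] ≈ 0.74 M.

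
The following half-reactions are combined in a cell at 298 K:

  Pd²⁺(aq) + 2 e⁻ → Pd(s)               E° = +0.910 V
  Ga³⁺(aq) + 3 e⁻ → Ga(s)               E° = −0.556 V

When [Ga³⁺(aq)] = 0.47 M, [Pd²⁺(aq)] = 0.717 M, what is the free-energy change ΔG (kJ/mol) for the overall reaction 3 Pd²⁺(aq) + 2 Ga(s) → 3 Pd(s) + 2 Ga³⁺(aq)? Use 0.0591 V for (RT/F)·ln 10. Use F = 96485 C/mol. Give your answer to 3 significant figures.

The standard cell potential is +0.910 − (−0.556) = +1.466 V, with n = 6 electrons in the balanced equation.
Q = [Ga³⁺(aq)]^2 / [Pd²⁺(aq)]^3 = 0.599, so log Q = −0.222 and E = +1.466 − (0.0591/6)(−0.222) = +1.4682 V.
Finally ΔG = −nFE = −(6)(96485 C/mol)(+1.4682 V) = −850 kJ/mol.

−850 kJ/mol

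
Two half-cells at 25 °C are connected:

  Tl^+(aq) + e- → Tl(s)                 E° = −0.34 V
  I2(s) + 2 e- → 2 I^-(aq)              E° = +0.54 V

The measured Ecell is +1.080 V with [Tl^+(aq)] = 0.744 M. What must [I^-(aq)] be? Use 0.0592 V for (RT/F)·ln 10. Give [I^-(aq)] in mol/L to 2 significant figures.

0.00056 M

The I₂/I⁻ couple has the larger reduction potential, so it is the cathode: E°cell = +0.54 − (−0.34) = +0.88 V and n = 2.
Rearranging E = E° − (0.0592/n)·log Q gives log Q = 2(+0.88 − (+1.080))/0.0592 = −6.757.
For I2(s) + 2 Tl(s) → 2 I^-(aq) + 2 Tl^+(aq), the reaction quotient is Q = [I^-(aq)]^2·[Tl^+(aq)]^2.
Substituting the known concentrations and solving, log [I^-(aq)] = −3.250 and [I^-(aq)] = 0.00056 M.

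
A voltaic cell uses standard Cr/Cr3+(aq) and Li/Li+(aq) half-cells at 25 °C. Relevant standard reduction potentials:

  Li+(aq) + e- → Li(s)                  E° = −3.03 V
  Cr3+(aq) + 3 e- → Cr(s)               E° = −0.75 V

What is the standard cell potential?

Of the two couples in this cell, the one with the more positive reduction potential is reduced at the cathode: here that is Cr³⁺/Cr (−0.75 V); Li⁺/Li (−3.03 V) is the anode.
E°cell = E°(cathode) − E°(anode) = −0.75 − (−3.03) = +2.28 V.

+2.28 V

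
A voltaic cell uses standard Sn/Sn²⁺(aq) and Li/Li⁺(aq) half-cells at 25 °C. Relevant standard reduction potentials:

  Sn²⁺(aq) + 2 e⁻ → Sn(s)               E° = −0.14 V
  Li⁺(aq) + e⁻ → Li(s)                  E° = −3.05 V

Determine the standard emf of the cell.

The Sn²⁺/Sn couple has the higher E°, so Sn ion is reduced (cathode) and Li is oxidized (anode).
E°cell = E°(cathode) − E°(anode) = −0.14 − (−3.05) = +2.91 V.

+2.91 V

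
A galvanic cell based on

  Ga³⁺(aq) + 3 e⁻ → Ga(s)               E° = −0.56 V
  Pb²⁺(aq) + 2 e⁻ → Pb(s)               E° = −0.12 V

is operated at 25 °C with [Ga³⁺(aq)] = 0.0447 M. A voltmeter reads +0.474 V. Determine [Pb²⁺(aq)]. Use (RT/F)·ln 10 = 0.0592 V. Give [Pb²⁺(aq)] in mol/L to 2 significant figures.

1.8 M

The Pb²⁺/Pb couple has the larger reduction potential, so it is the cathode: E°cell = −0.12 − (−0.56) = +0.44 V and n = 6.
Rearranging E = E° − (0.0592/n)·log Q gives log Q = 6(+0.44 − (+0.474))/0.0592 = −3.446.
Balancing electrons gives 3 Pb²⁺(aq) + 2 Ga(s) → 3 Pb(s) + 2 Ga³⁺(aq); thus Q = [Ga³⁺(aq)]^2 / [Pb²⁺(aq)]^3.
Solving for the unknown gives log [Pb²⁺(aq)] = 0.249, so [Pb²⁺(aq)] ≈ 1.8 M.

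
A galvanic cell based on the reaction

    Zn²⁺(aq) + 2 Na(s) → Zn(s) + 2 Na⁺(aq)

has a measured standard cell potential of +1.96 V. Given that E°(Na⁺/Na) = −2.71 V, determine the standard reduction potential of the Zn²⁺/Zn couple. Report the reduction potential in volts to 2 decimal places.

In the reaction as written the Zn²⁺/Zn couple is reduced (cathode) and Na⁺/Na is oxidized (anode), so E°cell = E°(Zn²⁺/Zn) − E°(Na⁺/Na).
E°(Zn²⁺/Zn) = E°cell + E°(anode) = +1.96 + (−2.71) = −0.75 V.

−0.75 V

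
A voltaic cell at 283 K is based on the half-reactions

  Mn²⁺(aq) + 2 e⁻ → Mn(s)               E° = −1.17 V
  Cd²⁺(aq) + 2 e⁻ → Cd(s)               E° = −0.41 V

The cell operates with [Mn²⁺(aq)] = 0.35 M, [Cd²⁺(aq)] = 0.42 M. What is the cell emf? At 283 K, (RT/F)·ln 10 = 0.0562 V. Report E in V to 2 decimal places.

The Cd²⁺/Cd couple has the more positive E°, so it is the cathode; Mn²⁺/Mn is the anode.
E°cell = −0.41 − (−1.17) = +0.76 V, with n = 2 electrons transferred.
Balancing gives Cd²⁺(aq) + Mn(s) → Cd(s) + Mn²⁺(aq); hence Q = [Mn²⁺(aq)] / [Cd²⁺(aq)] = 0.833 (log Q = −0.079).
E = E° − (0.0562/n)·log Q = +0.76 − (0.0562/2)(−0.079) = +0.76 V.

+0.76 V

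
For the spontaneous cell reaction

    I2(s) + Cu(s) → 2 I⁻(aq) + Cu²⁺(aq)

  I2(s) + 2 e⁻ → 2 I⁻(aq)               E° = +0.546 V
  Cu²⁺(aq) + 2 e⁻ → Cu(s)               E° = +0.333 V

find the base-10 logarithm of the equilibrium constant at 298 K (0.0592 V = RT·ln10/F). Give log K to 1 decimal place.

log K = 7.2

The I₂/I⁻ couple is reduced (cathode); E°cell = +0.546 − (+0.333) = +0.213 V with n = 2.
At equilibrium E = 0, so log K = nE°cell / 0.0592 = (2)(+0.213) / 0.0592 = 7.2.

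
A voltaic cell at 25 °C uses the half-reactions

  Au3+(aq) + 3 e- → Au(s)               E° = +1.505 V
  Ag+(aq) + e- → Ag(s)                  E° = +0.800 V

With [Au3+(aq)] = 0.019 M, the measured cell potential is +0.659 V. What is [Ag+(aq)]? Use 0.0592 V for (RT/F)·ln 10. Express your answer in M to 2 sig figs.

The Au³⁺/Au couple has the larger reduction potential, so it is the cathode: E°cell = +1.505 − (+0.800) = +0.705 V and n = 3.
Since E = E° − (0.0592/n)·log Q, log Q = n(E° − E)/0.0592 = 2.331.
The balanced reaction is Au3+(aq) + 3 Ag(s) → Au(s) + 3 Ag+(aq), so Q = [Ag+(aq)]^3 / [Au3+(aq)].
Solving for the unknown gives log [Ag+(aq)] = 0.203, so [Ag+(aq)] ≈ 1.6 M.

1.6 M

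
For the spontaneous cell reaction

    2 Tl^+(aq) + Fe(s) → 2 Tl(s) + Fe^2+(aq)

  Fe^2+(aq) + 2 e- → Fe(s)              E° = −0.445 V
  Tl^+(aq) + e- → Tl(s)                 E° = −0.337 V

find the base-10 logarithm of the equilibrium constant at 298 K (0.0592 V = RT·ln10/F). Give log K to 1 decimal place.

log K = 3.6

The Tl⁺/Tl couple is reduced (cathode); E°cell = −0.337 − (−0.445) = +0.108 V with n = 2.
At equilibrium E = 0, so log K = nE°cell / 0.0592 = (2)(+0.108) / 0.0592 = 3.6.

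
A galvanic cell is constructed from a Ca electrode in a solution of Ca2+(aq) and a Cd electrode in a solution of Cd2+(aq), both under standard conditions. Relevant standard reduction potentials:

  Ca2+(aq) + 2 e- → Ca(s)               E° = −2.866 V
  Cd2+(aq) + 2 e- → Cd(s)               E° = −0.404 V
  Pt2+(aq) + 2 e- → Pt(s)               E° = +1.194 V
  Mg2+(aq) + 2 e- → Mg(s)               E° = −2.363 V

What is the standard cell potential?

Of the two couples in this cell, the one with the more positive reduction potential is reduced at the cathode: here that is Cd²⁺/Cd (−0.404 V); Ca²⁺/Ca (−2.866 V) is the anode.
E°cell = E°(cathode) − E°(anode) = −0.404 − (−2.866) = +2.462 V.

+2.462 V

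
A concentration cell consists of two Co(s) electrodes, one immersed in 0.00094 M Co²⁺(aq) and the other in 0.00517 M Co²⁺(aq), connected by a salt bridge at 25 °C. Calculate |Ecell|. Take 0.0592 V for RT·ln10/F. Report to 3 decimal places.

0.022 V

For a concentration cell E°cell = 0, since both electrodes use the same couple.
The compartment with the higher Co²⁺(aq) concentration (0.00517 M) acts as the cathode; ions are reduced there and produced at the dilute (0.00094 M) anode.
With n = 2, Ecell = −(0.0592/2)·log([dilute]/[conc]) = −(0.0592/2)·log(0.00094/0.00517) = +0.022 V.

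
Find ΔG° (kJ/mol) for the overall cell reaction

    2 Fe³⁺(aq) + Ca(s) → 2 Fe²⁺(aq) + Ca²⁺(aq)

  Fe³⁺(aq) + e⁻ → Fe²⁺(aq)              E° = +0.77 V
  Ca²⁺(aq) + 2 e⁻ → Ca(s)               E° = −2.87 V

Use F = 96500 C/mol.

In the reaction as written Fe³⁺(aq) is reduced, so the Fe³⁺/Fe²⁺ couple is the cathode and Ca²⁺/Ca is the anode.
E°cell = +0.77 − (−2.87) = +3.64 V; balancing electrons gives n = 2.
ΔG° = −nFE°cell = −(2)(96500)(+3.64) J/mol = −703 kJ/mol.

−703 kJ/mol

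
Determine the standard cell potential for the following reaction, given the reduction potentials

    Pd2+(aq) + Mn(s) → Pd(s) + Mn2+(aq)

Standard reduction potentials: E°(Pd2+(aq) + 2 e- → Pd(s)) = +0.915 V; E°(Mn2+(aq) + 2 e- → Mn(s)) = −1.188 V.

+2.103 V

In the reaction as written, Pd2+(aq) is reduced (cathode) and Mn2+(aq) is produced by oxidation at the anode.
E°cell = E°(cathode) − E°(anode) = +0.915 − (−1.188) = +2.103 V.
The positive value indicates the reaction is spontaneous as written.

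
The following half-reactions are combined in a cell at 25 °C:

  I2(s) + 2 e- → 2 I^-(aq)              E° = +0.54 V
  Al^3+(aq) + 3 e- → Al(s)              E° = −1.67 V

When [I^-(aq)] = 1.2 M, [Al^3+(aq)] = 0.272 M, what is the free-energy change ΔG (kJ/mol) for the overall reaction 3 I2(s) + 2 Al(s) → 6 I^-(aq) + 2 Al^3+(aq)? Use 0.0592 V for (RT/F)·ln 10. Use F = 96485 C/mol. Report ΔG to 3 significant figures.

−1280 kJ/mol

The standard cell potential is +0.54 − (−1.67) = +2.21 V, with n = 6 electrons in the balanced equation.
The reaction quotient is [I^-(aq)]^6·[Al^3+(aq)]^2 = 0.221; by Nernst, E = +2.21 − (0.0592/6)(−0.656) = +2.2165 V.
Then ΔG = −nFE = −6 × 96485 × +2.2165 J/mol = −1280 kJ/mol.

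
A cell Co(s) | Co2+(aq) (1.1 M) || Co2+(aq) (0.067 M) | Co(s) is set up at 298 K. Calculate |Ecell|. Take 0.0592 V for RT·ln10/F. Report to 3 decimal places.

0.036 V

For a concentration cell E°cell = 0, since both electrodes use the same couple.
The compartment with the higher Co2+(aq) concentration (1.1 M) acts as the cathode; ions are reduced there and produced at the dilute (0.067 M) anode.
With n = 2, Ecell = −(0.0592/2)·log([dilute]/[conc]) = −(0.0592/2)·log(0.067/1.1) = +0.036 V.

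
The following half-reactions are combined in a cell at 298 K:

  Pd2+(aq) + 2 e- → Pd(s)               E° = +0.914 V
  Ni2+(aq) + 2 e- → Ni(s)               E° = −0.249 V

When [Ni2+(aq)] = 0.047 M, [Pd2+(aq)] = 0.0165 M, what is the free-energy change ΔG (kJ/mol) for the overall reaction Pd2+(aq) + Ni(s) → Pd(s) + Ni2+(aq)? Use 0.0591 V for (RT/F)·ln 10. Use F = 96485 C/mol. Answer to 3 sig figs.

−222 kJ/mol

The standard cell potential is +0.914 − (−0.249) = +1.163 V, with n = 2 electrons in the balanced equation.
Q = [Ni2+(aq)] / [Pd2+(aq)] = 2.85, so log Q = 0.455 and E = +1.163 − (0.0591/2)(0.455) = +1.1496 V.
ΔG = −nFE = −(2)(96485)(+1.1496) J/mol = −222 kJ/mol.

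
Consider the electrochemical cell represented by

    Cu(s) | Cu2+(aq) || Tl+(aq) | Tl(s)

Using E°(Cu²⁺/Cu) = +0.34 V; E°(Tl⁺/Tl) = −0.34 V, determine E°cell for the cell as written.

By convention the left-hand electrode in cell notation is the anode (oxidation) and the right-hand electrode is the cathode (reduction).
E°cell = E°(right) − E°(left) = −0.34 − (+0.34) = −0.68 V.
The negative sign shows that, as written, the cell would require an external voltage to drive the reaction.

−0.68 V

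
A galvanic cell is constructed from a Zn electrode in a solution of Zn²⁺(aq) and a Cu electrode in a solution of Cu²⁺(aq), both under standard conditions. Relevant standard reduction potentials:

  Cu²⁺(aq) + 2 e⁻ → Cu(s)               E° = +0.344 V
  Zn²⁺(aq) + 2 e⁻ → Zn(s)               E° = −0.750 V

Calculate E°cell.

+1.094 V

The Cu²⁺/Cu couple has the higher E°, so Cu ion is reduced (cathode) and Zn is oxidized (anode).
E°cell = E°(cathode) − E°(anode) = +0.344 − (−0.750) = +1.094 V.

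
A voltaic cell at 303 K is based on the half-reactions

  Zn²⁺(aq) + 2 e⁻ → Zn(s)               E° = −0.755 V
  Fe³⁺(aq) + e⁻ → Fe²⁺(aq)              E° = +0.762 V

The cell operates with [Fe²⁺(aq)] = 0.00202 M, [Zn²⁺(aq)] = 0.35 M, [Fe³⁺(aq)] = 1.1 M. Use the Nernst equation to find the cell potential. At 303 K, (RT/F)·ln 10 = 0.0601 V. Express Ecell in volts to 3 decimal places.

Fe³⁺/Fe²⁺ is reduced (cathode, E° = +0.762 V) and Zn²⁺/Zn is oxidized (anode).
The standard potential is +0.762 − (−0.755) = +1.517 V and the balanced reaction transfers n = 2 electrons.
The balanced reaction is 2 Fe³⁺(aq) + Zn(s) → 2 Fe²⁺(aq) + Zn²⁺(aq), so Q = ([Fe²⁺(aq)]^2·[Zn²⁺(aq)]) / [Fe³⁺(aq)]^2 = 1.18×10^−6 and log Q = −5.928.
By the Nernst equation, E = +1.517 − (0.0601/2)·(−5.928) = +1.695 V.

+1.695 V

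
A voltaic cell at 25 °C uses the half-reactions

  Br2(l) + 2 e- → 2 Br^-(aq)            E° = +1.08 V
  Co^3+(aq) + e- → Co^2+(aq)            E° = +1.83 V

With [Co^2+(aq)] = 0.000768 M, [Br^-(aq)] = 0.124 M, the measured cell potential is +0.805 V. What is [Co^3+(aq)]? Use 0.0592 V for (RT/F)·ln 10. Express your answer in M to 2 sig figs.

0.053 M

The Co³⁺/Co²⁺ couple has the larger reduction potential, so it is the cathode: E°cell = +1.83 − (+1.08) = +0.75 V and n = 2.
From the Nernst equation, log Q = n(E° − E)/0.0592 = 2·(+0.75 − (+0.805))/0.0592 = −1.858.
For 2 Co^3+(aq) + 2 Br^-(aq) → 2 Co^2+(aq) + Br2(l), the reaction quotient is Q = [Co^2+(aq)]^2 / ([Co^3+(aq)]^2·[Br^-(aq)]^2).
Substituting the known concentrations and solving, log [Co^3+(aq)] = −1.279 and [Co^3+(aq)] = 0.053 M.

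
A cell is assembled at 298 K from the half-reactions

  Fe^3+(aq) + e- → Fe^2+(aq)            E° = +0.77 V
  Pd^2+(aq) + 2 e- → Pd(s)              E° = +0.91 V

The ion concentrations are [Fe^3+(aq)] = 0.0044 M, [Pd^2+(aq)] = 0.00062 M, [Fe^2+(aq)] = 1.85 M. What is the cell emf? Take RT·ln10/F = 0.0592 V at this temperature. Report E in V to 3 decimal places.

Pd²⁺/Pd is reduced (cathode, E° = +0.91 V) and Fe³⁺/Fe²⁺ is oxidized (anode).
The standard potential is +0.91 − (+0.77) = +0.14 V and the balanced reaction transfers n = 2 electrons.
For the overall reaction Pd^2+(aq) + 2 Fe^2+(aq) → Pd(s) + 2 Fe^3+(aq), Q = [Fe^3+(aq)]^2 / ([Pd^2+(aq)]·[Fe^2+(aq)]^2) = 0.00912, giving log Q = −2.040.
Applying E = E° − (RT ln10/nF)·log Q gives +0.14 − (0.0592/2)(−2.040) = +0.200 V.

+0.200 V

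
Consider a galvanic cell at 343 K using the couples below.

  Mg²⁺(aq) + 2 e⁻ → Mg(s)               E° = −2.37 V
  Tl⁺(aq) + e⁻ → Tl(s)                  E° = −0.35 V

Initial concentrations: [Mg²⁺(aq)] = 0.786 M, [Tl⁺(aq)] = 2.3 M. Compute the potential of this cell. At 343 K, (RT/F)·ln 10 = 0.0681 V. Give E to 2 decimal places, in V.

+2.05 V

The Tl⁺/Tl couple has the more positive E°, so it is the cathode; Mg²⁺/Mg is the anode.
The standard potential is −0.35 − (−2.37) = +2.02 V and the balanced reaction transfers n = 2 electrons.
For the overall reaction 2 Tl⁺(aq) + Mg(s) → 2 Tl(s) + Mg²⁺(aq), Q = [Mg²⁺(aq)] / [Tl⁺(aq)]^2 = 0.149, giving log Q = −0.828.
Applying E = E° − (RT ln10/nF)·log Q gives +2.02 − (0.0681/2)(−0.828) = +2.05 V.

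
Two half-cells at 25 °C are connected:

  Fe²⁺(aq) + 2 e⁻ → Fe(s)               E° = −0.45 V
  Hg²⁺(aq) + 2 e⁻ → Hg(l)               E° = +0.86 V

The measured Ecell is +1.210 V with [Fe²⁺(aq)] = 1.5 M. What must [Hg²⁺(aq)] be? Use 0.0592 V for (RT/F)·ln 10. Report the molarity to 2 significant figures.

0.00063 M

The Hg²⁺/Hg couple has the larger reduction potential, so it is the cathode: E°cell = +0.86 − (−0.45) = +1.31 V and n = 2.
Since E = E° − (0.0592/n)·log Q, log Q = n(E° − E)/0.0592 = 3.378.
Balancing electrons gives Hg²⁺(aq) + Fe(s) → Hg(l) + Fe²⁺(aq); thus Q = [Fe²⁺(aq)] / [Hg²⁺(aq)].
Isolating [Hg²⁺(aq)] in Q = 10^{3.378} yields log [Hg²⁺(aq)] = −3.202, i.e. 0.00063 M.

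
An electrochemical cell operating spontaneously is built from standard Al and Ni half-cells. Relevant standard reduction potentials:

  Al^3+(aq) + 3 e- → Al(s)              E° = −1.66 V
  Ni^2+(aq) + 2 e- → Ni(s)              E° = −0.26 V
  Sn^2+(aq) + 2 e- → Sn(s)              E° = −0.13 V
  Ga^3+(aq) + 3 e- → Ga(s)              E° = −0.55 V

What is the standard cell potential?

The Ni²⁺/Ni couple has the higher E°, so Ni ion is reduced (cathode) and Al is oxidized (anode).
E°cell = E°(cathode) − E°(anode) = −0.26 − (−1.66) = +1.40 V.

+1.40 V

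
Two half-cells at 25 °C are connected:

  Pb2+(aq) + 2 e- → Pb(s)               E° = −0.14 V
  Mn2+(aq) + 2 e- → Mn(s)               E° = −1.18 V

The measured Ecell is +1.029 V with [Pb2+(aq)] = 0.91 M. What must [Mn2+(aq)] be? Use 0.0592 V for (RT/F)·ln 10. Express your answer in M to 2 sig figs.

The Pb²⁺/Pb couple has the larger reduction potential, so it is the cathode: E°cell = −0.14 − (−1.18) = +1.04 V and n = 2.
Rearranging E = E° − (0.0592/n)·log Q gives log Q = 2(+1.04 − (+1.029))/0.0592 = 0.372.
For Pb2+(aq) + Mn(s) → Pb(s) + Mn2+(aq), the reaction quotient is Q = [Mn2+(aq)] / [Pb2+(aq)].
Solving for the unknown gives log [Mn2+(aq)] = 0.331, so [Mn2+(aq)] ≈ 2.1 M.

2.1 M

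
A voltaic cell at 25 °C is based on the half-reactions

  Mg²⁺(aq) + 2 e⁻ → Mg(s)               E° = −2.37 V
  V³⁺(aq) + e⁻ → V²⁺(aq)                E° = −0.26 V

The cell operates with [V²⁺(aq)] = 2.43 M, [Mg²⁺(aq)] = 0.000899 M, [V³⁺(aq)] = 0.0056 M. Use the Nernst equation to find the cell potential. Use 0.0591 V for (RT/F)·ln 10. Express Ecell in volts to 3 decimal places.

The V³⁺/V²⁺ couple has the more positive E°, so it is the cathode; Mg²⁺/Mg is the anode.
E°cell = −0.26 − (−2.37) = +2.11 V, with n = 2 electrons transferred.
For the overall reaction 2 V³⁺(aq) + Mg(s) → 2 V²⁺(aq) + Mg²⁺(aq), Q = ([V²⁺(aq)]^2·[Mg²⁺(aq)]) / [V³⁺(aq)]^2 = 169, giving log Q = 2.229.
By the Nernst equation, E = +2.11 − (0.0591/2)·(2.229) = +2.044 V.

+2.044 V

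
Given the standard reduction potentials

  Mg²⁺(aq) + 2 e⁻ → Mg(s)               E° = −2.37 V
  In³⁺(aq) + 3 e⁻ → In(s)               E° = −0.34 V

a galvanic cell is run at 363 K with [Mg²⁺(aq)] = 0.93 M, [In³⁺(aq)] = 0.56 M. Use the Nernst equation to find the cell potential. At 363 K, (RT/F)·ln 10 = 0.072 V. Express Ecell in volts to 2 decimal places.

+2.03 V

In³⁺/In is reduced (cathode, E° = −0.34 V) and Mg²⁺/Mg is oxidized (anode).
E°cell = E°cat − E°an = −0.34 − (−2.37) = +2.03 V; n = 6.
Balancing gives 2 In³⁺(aq) + 3 Mg(s) → 2 In(s) + 3 Mg²⁺(aq); hence Q = [Mg²⁺(aq)]^3 / [In³⁺(aq)]^2 = 2.56 (log Q = 0.409).
By the Nernst equation, E = +2.03 − (0.072/6)·(0.409) = +2.03 V.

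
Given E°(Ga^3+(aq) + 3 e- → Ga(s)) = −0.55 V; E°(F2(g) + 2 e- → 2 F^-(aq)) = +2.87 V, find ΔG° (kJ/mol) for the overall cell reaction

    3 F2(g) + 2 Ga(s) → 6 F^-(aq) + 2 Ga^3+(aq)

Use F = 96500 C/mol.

−1980 kJ/mol

In the reaction as written F2(g) is reduced, so the F₂/F⁻ couple is the cathode and Ga³⁺/Ga is the anode.
E°cell = +2.87 − (−0.55) = +3.42 V; balancing electrons gives n = 6.
ΔG° = −nFE°cell = −(6)(96500)(+3.42) J/mol = −1980 kJ/mol.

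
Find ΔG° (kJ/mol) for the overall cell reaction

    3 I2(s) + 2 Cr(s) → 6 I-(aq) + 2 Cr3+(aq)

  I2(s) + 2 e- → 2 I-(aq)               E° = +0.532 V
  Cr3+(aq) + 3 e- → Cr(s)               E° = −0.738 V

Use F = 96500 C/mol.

−735 kJ/mol

In the reaction as written I2(s) is reduced, so the I₂/I⁻ couple is the cathode and Cr³⁺/Cr is the anode.
E°cell = +0.532 − (−0.738) = +1.270 V; balancing electrons gives n = 6.
ΔG° = −nFE°cell = −(6)(96500)(+1.270) J/mol = −735 kJ/mol.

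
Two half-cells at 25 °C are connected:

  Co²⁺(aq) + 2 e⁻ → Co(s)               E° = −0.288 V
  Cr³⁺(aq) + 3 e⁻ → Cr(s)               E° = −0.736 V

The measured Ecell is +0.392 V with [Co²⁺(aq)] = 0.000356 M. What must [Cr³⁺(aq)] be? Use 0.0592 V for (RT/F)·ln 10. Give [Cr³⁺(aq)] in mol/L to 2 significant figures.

0.0046 M

The Co²⁺/Co couple has the larger reduction potential, so it is the cathode: E°cell = −0.288 − (−0.736) = +0.448 V and n = 6.
Since E = E° − (0.0592/n)·log Q, log Q = n(E° − E)/0.0592 = 5.676.
Balancing electrons gives 3 Co²⁺(aq) + 2 Cr(s) → 3 Co(s) + 2 Cr³⁺(aq); thus Q = [Cr³⁺(aq)]^2 / [Co²⁺(aq)]^3.
Isolating [Cr³⁺(aq)] in Q = 10^{5.676} yields log [Cr³⁺(aq)] = −2.335, i.e. 0.0046 M.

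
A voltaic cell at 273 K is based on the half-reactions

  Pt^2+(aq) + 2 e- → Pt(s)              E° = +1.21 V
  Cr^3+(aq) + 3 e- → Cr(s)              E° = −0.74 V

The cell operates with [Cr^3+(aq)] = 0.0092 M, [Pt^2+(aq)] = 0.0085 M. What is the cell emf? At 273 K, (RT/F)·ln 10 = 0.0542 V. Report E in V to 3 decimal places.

+1.931 V

Since E°(Pt²⁺/Pt) > E°(Cr³⁺/Cr), Pt²⁺/Pt serves as the cathode.
The standard potential is +1.21 − (−0.74) = +1.95 V and the balanced reaction transfers n = 6 electrons.
The balanced reaction is 3 Pt^2+(aq) + 2 Cr(s) → 3 Pt(s) + 2 Cr^3+(aq), so Q = [Cr^3+(aq)]^2 / [Pt^2+(aq)]^3 = 138 and log Q = 2.139.
By the Nernst equation, E = +1.95 − (0.0542/6)·(2.139) = +1.931 V.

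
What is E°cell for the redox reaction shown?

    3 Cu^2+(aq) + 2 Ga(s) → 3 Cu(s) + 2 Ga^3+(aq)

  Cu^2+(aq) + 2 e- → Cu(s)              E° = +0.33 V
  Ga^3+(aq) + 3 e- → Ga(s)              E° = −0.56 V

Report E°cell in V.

Cu^2+(aq) gains electrons, so the Cu²⁺/Cu couple is the cathode; the Ga³⁺/Ga couple is the anode.
E°cell = E°(cathode) − E°(anode) = +0.33 − (−0.56) = +0.89 V.

+0.89 V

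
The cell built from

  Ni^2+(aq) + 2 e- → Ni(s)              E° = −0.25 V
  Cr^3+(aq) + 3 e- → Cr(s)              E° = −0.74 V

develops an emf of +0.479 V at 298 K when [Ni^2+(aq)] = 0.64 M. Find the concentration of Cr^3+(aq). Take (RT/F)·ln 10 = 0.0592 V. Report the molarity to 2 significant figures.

Ni²⁺/Ni is the cathode (higher E°); E°cell = −0.25 − (−0.74) = +0.49 V with n = 6.
Since E = E° − (0.0592/n)·log Q, log Q = n(E° − E)/0.0592 = 1.115.
For 3 Ni^2+(aq) + 2 Cr(s) → 3 Ni(s) + 2 Cr^3+(aq), the reaction quotient is Q = [Cr^3+(aq)]^2 / [Ni^2+(aq)]^3.
Substituting the known concentrations and solving, log [Cr^3+(aq)] = 0.267 and [Cr^3+(aq)] = 1.8 M.

1.8 M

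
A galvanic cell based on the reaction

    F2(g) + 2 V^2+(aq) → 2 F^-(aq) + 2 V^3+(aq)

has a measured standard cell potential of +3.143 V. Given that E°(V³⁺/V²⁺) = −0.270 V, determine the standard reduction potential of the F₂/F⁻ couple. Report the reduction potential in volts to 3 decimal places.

+2.873 V

In the reaction as written the F₂/F⁻ couple is reduced (cathode) and V³⁺/V²⁺ is oxidized (anode), so E°cell = E°(F₂/F⁻) − E°(V³⁺/V²⁺).
E°(F₂/F⁻) = E°cell + E°(anode) = +3.143 + (−0.270) = +2.873 V.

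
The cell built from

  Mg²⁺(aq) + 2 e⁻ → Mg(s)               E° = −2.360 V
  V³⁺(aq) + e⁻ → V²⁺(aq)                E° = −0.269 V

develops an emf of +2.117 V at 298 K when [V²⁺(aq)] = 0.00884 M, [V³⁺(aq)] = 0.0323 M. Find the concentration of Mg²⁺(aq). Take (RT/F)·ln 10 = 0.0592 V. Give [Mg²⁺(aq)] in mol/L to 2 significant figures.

1.8 M

V³⁺/V²⁺ is the cathode (higher E°); E°cell = −0.269 − (−2.360) = +2.091 V with n = 2.
Since E = E° − (0.0592/n)·log Q, log Q = n(E° − E)/0.0592 = −0.878.
Balancing electrons gives 2 V³⁺(aq) + Mg(s) → 2 V²⁺(aq) + Mg²⁺(aq); thus Q = ([V²⁺(aq)]^2·[Mg²⁺(aq)]) / [V³⁺(aq)]^2.
Substituting the known concentrations and solving, log [Mg²⁺(aq)] = 0.248 and [Mg²⁺(aq)] = 1.8 M.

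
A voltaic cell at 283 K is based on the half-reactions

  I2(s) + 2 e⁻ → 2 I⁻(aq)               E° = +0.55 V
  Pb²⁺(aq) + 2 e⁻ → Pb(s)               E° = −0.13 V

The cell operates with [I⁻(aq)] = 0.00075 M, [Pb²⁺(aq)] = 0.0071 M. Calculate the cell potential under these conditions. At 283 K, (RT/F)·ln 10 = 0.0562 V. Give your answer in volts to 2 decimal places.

I₂/I⁻ is reduced (cathode, E° = +0.55 V) and Pb²⁺/Pb is oxidized (anode).
E°cell = E°cat − E°an = +0.55 − (−0.13) = +0.68 V; n = 2.
For the overall reaction I2(s) + Pb(s) → 2 I⁻(aq) + Pb²⁺(aq), Q = [I⁻(aq)]^2·[Pb²⁺(aq)] = 3.99×10^−9, giving log Q = −8.399.
E = E° − (0.0562/n)·log Q = +0.68 − (0.0562/2)(−8.399) = +0.92 V.

+0.92 V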